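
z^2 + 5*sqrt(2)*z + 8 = (z + sqrt(2))*(z + 4*sqrt(2))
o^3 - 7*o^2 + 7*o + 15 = (o - 5)*(o - 3)*(o + 1)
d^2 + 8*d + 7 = (d + 1)*(d + 7)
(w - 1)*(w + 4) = w^2 + 3*w - 4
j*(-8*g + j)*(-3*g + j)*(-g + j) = -24*g^3*j + 35*g^2*j^2 - 12*g*j^3 + j^4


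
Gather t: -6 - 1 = -7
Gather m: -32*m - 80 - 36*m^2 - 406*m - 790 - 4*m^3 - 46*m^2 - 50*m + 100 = -4*m^3 - 82*m^2 - 488*m - 770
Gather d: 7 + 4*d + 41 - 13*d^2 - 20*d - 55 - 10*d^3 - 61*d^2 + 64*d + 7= -10*d^3 - 74*d^2 + 48*d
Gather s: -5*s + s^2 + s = s^2 - 4*s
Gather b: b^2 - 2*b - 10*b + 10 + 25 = b^2 - 12*b + 35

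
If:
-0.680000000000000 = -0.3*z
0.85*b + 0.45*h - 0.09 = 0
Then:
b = 0.105882352941176 - 0.529411764705882*h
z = 2.27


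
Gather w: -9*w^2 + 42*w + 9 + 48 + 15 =-9*w^2 + 42*w + 72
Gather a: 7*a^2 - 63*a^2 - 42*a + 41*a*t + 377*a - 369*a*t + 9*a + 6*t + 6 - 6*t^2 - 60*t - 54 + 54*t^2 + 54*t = -56*a^2 + a*(344 - 328*t) + 48*t^2 - 48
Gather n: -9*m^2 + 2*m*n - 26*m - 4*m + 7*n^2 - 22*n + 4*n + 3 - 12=-9*m^2 - 30*m + 7*n^2 + n*(2*m - 18) - 9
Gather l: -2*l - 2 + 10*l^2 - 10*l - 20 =10*l^2 - 12*l - 22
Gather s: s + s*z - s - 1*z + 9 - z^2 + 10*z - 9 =s*z - z^2 + 9*z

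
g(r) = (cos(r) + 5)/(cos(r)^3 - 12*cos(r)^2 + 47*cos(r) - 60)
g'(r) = (cos(r) + 5)*(3*sin(r)*cos(r)^2 - 24*sin(r)*cos(r) + 47*sin(r))/(cos(r)^3 - 12*cos(r)^2 + 47*cos(r) - 60)^2 - sin(r)/(cos(r)^3 - 12*cos(r)^2 + 47*cos(r) - 60) = (-237*cos(r) + 3*cos(2*r) + cos(3*r) + 593)*sin(r)/(2*(cos(r)^3 - 12*cos(r)^2 + 47*cos(r) - 60)^2)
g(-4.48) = -0.07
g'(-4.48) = 0.06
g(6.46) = -0.25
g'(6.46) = 0.05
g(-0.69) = -0.19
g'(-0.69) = -0.14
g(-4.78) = -0.09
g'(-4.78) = 0.09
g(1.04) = -0.14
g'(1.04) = 0.13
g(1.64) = -0.08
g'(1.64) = 0.08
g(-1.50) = -0.09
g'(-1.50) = -0.09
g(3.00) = -0.03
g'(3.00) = 0.00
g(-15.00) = -0.04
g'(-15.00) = -0.02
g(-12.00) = -0.21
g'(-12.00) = 0.13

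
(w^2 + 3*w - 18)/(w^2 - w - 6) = (w + 6)/(w + 2)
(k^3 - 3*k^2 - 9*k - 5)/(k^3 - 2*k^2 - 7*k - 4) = (k - 5)/(k - 4)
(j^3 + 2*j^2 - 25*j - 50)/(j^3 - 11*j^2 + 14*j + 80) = (j + 5)/(j - 8)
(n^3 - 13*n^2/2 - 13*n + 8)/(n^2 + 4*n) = (n^3 - 13*n^2/2 - 13*n + 8)/(n*(n + 4))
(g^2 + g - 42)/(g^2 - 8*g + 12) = (g + 7)/(g - 2)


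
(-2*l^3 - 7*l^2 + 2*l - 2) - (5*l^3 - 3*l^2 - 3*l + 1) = -7*l^3 - 4*l^2 + 5*l - 3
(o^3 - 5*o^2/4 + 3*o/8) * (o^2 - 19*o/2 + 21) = o^5 - 43*o^4/4 + 133*o^3/4 - 477*o^2/16 + 63*o/8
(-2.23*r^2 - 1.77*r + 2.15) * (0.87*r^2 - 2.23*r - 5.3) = -1.9401*r^4 + 3.433*r^3 + 17.6366*r^2 + 4.5865*r - 11.395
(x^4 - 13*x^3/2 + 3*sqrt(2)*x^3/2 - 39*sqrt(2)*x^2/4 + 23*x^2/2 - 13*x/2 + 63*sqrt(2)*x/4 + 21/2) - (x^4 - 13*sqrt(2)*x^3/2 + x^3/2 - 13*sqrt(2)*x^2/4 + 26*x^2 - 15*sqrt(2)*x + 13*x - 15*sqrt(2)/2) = -7*x^3 + 8*sqrt(2)*x^3 - 29*x^2/2 - 13*sqrt(2)*x^2/2 - 39*x/2 + 123*sqrt(2)*x/4 + 21/2 + 15*sqrt(2)/2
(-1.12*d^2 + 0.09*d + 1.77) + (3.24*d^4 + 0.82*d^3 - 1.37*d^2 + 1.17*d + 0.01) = 3.24*d^4 + 0.82*d^3 - 2.49*d^2 + 1.26*d + 1.78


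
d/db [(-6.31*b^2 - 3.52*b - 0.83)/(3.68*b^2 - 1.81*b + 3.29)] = (24.3747*b^2 - 35.411*b - 13.0831)/(13.5424*b^4 - 13.3216*b^3 + 27.4905*b^2 - 11.9098*b + 10.8241)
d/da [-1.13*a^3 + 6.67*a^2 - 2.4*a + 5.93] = -3.39*a^2 + 13.34*a - 2.4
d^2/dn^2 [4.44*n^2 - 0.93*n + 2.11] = 8.88000000000000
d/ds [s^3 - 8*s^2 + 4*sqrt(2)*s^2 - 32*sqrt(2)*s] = 3*s^2 - 16*s + 8*sqrt(2)*s - 32*sqrt(2)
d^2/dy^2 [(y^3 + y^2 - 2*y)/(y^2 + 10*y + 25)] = 18*(7*y + 5)/(y^4 + 20*y^3 + 150*y^2 + 500*y + 625)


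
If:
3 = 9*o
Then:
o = 1/3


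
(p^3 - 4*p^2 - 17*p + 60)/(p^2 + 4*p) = p - 8 + 15/p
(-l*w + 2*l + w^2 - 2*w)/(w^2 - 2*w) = (-l + w)/w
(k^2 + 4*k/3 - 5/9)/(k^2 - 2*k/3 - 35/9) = (3*k - 1)/(3*k - 7)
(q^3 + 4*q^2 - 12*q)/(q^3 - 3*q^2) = (q^2 + 4*q - 12)/(q*(q - 3))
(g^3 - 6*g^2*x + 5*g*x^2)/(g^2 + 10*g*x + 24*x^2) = g*(g^2 - 6*g*x + 5*x^2)/(g^2 + 10*g*x + 24*x^2)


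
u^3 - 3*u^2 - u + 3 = (u - 3)*(u - 1)*(u + 1)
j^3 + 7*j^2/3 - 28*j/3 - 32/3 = (j - 8/3)*(j + 1)*(j + 4)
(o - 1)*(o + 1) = o^2 - 1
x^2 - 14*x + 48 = (x - 8)*(x - 6)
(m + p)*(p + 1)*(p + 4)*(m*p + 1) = m^2*p^3 + 5*m^2*p^2 + 4*m^2*p + m*p^4 + 5*m*p^3 + 5*m*p^2 + 5*m*p + 4*m + p^3 + 5*p^2 + 4*p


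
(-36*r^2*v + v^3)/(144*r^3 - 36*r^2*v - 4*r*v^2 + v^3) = -v/(4*r - v)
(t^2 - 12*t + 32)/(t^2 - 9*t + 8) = (t - 4)/(t - 1)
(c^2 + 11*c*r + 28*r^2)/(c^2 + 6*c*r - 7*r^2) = (-c - 4*r)/(-c + r)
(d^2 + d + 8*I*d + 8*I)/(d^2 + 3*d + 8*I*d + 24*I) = (d + 1)/(d + 3)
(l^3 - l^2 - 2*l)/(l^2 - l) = (l^2 - l - 2)/(l - 1)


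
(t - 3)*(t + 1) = t^2 - 2*t - 3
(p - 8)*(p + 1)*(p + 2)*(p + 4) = p^4 - p^3 - 42*p^2 - 104*p - 64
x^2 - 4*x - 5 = (x - 5)*(x + 1)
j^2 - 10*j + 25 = (j - 5)^2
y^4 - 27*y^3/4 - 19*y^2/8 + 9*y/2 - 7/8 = (y - 7)*(y - 1/2)*(y - 1/4)*(y + 1)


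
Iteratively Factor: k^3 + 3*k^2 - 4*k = (k)*(k^2 + 3*k - 4) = k*(k + 4)*(k - 1)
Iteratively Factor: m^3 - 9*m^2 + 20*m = (m - 5)*(m^2 - 4*m) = m*(m - 5)*(m - 4)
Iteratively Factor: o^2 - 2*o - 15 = (o - 5)*(o + 3)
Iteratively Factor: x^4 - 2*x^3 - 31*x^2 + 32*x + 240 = (x + 4)*(x^3 - 6*x^2 - 7*x + 60) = (x - 5)*(x + 4)*(x^2 - x - 12) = (x - 5)*(x - 4)*(x + 4)*(x + 3)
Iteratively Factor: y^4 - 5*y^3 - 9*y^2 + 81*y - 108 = (y - 3)*(y^3 - 2*y^2 - 15*y + 36) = (y - 3)^2*(y^2 + y - 12) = (y - 3)^2*(y + 4)*(y - 3)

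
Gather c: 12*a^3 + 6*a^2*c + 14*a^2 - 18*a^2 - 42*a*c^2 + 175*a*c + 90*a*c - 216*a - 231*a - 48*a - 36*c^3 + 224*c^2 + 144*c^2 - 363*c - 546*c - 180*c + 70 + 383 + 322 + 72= 12*a^3 - 4*a^2 - 495*a - 36*c^3 + c^2*(368 - 42*a) + c*(6*a^2 + 265*a - 1089) + 847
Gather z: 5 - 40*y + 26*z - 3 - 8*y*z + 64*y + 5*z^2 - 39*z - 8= 24*y + 5*z^2 + z*(-8*y - 13) - 6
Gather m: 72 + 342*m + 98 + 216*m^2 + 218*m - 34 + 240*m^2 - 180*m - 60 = 456*m^2 + 380*m + 76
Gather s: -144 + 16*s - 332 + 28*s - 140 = 44*s - 616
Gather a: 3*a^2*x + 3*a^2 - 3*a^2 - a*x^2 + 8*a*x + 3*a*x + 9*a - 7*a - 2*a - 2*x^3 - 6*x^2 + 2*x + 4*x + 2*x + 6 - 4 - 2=3*a^2*x + a*(-x^2 + 11*x) - 2*x^3 - 6*x^2 + 8*x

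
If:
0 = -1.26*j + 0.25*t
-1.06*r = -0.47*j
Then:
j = 0.198412698412698*t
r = 0.0879754417490267*t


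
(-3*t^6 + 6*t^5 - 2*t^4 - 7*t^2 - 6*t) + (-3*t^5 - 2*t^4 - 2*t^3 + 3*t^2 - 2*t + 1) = -3*t^6 + 3*t^5 - 4*t^4 - 2*t^3 - 4*t^2 - 8*t + 1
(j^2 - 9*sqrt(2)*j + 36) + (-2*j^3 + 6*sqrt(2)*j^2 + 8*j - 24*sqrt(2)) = -2*j^3 + j^2 + 6*sqrt(2)*j^2 - 9*sqrt(2)*j + 8*j - 24*sqrt(2) + 36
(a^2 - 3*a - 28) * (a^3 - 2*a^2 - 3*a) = a^5 - 5*a^4 - 25*a^3 + 65*a^2 + 84*a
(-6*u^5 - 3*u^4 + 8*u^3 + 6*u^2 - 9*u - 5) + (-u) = -6*u^5 - 3*u^4 + 8*u^3 + 6*u^2 - 10*u - 5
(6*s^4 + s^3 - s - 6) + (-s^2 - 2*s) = 6*s^4 + s^3 - s^2 - 3*s - 6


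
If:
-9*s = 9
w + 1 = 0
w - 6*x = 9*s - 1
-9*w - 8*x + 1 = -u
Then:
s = -1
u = 2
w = -1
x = 3/2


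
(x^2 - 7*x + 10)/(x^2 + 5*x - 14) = (x - 5)/(x + 7)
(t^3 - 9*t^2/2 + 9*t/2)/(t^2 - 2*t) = (2*t^2 - 9*t + 9)/(2*(t - 2))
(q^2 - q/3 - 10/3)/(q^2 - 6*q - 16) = (-3*q^2 + q + 10)/(3*(-q^2 + 6*q + 16))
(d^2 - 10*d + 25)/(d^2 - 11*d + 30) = (d - 5)/(d - 6)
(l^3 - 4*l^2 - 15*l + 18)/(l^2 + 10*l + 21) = (l^2 - 7*l + 6)/(l + 7)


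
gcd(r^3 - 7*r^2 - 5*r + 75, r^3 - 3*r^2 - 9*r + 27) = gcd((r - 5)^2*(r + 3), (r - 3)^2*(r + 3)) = r + 3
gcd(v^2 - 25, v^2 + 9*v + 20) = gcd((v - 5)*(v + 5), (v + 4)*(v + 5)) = v + 5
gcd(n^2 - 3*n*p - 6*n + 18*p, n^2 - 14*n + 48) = n - 6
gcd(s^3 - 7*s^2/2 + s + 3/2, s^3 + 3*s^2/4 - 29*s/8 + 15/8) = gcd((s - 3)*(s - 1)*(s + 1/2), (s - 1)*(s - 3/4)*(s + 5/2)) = s - 1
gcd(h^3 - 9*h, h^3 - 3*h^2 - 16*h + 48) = h - 3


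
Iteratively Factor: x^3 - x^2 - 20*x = (x + 4)*(x^2 - 5*x) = (x - 5)*(x + 4)*(x)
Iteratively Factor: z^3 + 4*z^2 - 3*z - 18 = (z + 3)*(z^2 + z - 6) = (z - 2)*(z + 3)*(z + 3)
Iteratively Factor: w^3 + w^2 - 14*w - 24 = (w + 2)*(w^2 - w - 12) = (w - 4)*(w + 2)*(w + 3)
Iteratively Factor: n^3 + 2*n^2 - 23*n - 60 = (n + 3)*(n^2 - n - 20) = (n - 5)*(n + 3)*(n + 4)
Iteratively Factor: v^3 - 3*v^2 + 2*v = (v - 1)*(v^2 - 2*v) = v*(v - 1)*(v - 2)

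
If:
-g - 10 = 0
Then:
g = -10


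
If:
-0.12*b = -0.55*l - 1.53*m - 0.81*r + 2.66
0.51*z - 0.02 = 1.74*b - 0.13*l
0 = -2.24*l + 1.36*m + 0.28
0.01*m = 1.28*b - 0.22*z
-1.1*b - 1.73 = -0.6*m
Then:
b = -0.12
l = 1.74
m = 2.67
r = -2.96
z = -0.81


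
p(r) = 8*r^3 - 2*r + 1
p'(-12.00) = 3454.00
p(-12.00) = -13799.00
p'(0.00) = -2.00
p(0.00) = 1.00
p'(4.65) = 516.94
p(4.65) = 796.06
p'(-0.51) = 4.24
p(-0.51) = 0.96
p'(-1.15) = 29.74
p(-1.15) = -8.87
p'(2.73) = 176.87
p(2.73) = 158.31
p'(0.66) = 8.45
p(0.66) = 1.98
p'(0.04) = -1.96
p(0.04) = 0.92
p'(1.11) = 27.57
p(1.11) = 9.72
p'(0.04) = -1.96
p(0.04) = 0.92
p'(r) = 24*r^2 - 2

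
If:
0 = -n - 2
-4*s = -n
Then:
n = -2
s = -1/2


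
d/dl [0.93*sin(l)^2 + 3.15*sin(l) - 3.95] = (1.86*sin(l) + 3.15)*cos(l)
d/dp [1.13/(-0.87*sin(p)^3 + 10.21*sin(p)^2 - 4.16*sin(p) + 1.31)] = (2.9493*sin(p)^2 - 23.0746*sin(p) + 4.7008)*cos(p)/(0.87*sin(p)^3 - 10.21*sin(p)^2 + 4.16*sin(p) - 1.31)^2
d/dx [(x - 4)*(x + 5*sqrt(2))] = 2*x - 4 + 5*sqrt(2)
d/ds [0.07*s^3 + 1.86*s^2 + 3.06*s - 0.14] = 0.21*s^2 + 3.72*s + 3.06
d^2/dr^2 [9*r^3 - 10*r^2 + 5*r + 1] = 54*r - 20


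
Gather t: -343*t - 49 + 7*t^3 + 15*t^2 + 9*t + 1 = 7*t^3 + 15*t^2 - 334*t - 48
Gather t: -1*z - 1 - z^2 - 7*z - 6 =-z^2 - 8*z - 7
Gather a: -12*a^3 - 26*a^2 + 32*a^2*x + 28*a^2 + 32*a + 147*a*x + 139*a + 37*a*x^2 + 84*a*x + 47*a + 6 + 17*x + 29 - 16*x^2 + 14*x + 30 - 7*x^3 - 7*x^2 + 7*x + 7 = -12*a^3 + a^2*(32*x + 2) + a*(37*x^2 + 231*x + 218) - 7*x^3 - 23*x^2 + 38*x + 72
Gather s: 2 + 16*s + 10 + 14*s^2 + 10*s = 14*s^2 + 26*s + 12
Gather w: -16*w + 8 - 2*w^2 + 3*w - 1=-2*w^2 - 13*w + 7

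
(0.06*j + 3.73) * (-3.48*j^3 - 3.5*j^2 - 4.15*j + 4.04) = -0.2088*j^4 - 13.1904*j^3 - 13.304*j^2 - 15.2371*j + 15.0692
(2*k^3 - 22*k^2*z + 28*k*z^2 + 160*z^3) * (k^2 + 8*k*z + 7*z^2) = 2*k^5 - 6*k^4*z - 134*k^3*z^2 + 230*k^2*z^3 + 1476*k*z^4 + 1120*z^5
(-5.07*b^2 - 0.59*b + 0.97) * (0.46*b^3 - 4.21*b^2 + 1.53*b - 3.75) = -2.3322*b^5 + 21.0733*b^4 - 4.827*b^3 + 14.0261*b^2 + 3.6966*b - 3.6375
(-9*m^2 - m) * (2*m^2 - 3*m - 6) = -18*m^4 + 25*m^3 + 57*m^2 + 6*m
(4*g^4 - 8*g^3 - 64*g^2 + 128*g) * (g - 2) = 4*g^5 - 16*g^4 - 48*g^3 + 256*g^2 - 256*g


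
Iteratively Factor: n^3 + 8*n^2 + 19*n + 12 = (n + 1)*(n^2 + 7*n + 12) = (n + 1)*(n + 3)*(n + 4)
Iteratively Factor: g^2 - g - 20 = (g + 4)*(g - 5)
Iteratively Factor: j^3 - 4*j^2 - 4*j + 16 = (j - 4)*(j^2 - 4) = (j - 4)*(j + 2)*(j - 2)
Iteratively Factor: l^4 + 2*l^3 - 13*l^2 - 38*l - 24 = (l + 2)*(l^3 - 13*l - 12) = (l - 4)*(l + 2)*(l^2 + 4*l + 3) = (l - 4)*(l + 1)*(l + 2)*(l + 3)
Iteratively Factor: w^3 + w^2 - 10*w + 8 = (w + 4)*(w^2 - 3*w + 2) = (w - 2)*(w + 4)*(w - 1)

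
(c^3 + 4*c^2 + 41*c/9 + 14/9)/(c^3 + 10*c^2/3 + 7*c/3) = (c + 2/3)/c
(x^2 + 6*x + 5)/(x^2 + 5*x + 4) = (x + 5)/(x + 4)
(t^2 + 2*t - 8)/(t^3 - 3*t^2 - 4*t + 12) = (t + 4)/(t^2 - t - 6)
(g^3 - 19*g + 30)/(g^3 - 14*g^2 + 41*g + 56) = (g^3 - 19*g + 30)/(g^3 - 14*g^2 + 41*g + 56)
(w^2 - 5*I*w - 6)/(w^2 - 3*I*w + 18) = (w^2 - 5*I*w - 6)/(w^2 - 3*I*w + 18)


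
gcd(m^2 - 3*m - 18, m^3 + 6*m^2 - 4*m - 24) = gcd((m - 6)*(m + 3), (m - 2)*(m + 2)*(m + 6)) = 1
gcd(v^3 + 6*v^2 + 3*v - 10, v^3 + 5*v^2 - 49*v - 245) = v + 5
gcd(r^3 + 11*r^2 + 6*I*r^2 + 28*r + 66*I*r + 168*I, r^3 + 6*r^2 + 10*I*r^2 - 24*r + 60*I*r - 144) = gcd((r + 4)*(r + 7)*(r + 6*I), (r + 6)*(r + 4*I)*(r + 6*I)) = r + 6*I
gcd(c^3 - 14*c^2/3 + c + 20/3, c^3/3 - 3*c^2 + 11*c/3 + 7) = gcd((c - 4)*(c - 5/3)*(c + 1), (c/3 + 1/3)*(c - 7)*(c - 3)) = c + 1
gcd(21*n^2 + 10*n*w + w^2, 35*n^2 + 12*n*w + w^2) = 7*n + w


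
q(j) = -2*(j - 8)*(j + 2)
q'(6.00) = -12.00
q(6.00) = 32.00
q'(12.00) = -36.00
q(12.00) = -112.00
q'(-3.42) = 25.68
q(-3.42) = -32.43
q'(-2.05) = 20.20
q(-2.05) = -1.00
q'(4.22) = -4.88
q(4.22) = 47.02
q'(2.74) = 1.04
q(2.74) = 49.86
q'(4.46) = -5.84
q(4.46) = 45.74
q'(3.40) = -1.60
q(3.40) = 49.68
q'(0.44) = 10.24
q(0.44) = 36.89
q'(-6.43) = 37.72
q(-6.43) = -127.85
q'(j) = 12 - 4*j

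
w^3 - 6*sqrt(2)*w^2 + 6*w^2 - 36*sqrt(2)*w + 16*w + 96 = (w + 6)*(w - 4*sqrt(2))*(w - 2*sqrt(2))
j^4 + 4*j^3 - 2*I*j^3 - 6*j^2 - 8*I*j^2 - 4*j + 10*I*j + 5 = (j - 1)*(j + 5)*(j - I)^2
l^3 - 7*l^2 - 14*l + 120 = (l - 6)*(l - 5)*(l + 4)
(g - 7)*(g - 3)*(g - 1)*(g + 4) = g^4 - 7*g^3 - 13*g^2 + 103*g - 84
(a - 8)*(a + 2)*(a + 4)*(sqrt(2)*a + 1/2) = sqrt(2)*a^4 - 2*sqrt(2)*a^3 + a^3/2 - 40*sqrt(2)*a^2 - a^2 - 64*sqrt(2)*a - 20*a - 32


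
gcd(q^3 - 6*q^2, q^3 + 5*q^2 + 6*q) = q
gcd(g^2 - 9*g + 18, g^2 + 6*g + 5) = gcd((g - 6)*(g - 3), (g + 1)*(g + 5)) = 1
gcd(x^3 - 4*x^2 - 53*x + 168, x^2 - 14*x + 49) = 1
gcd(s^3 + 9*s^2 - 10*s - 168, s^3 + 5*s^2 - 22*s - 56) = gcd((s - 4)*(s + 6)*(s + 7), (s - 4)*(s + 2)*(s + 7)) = s^2 + 3*s - 28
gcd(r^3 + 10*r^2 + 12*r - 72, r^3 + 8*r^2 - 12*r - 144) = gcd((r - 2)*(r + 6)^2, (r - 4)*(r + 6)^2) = r^2 + 12*r + 36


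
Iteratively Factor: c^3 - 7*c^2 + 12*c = (c - 3)*(c^2 - 4*c) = c*(c - 3)*(c - 4)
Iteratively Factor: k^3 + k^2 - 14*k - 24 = (k + 3)*(k^2 - 2*k - 8) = (k + 2)*(k + 3)*(k - 4)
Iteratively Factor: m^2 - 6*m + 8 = (m - 4)*(m - 2)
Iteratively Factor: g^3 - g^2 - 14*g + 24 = (g - 3)*(g^2 + 2*g - 8) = (g - 3)*(g - 2)*(g + 4)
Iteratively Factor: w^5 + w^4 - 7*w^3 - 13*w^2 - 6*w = (w + 2)*(w^4 - w^3 - 5*w^2 - 3*w) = (w + 1)*(w + 2)*(w^3 - 2*w^2 - 3*w) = (w - 3)*(w + 1)*(w + 2)*(w^2 + w) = (w - 3)*(w + 1)^2*(w + 2)*(w)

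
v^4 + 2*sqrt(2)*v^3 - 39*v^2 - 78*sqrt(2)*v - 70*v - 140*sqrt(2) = (v - 7)*(v + 2)*(v + 5)*(v + 2*sqrt(2))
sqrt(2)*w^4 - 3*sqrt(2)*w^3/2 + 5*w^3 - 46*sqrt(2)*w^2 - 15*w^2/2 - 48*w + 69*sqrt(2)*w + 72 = (w - 3/2)*(w - 4*sqrt(2))*(w + 6*sqrt(2))*(sqrt(2)*w + 1)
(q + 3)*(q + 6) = q^2 + 9*q + 18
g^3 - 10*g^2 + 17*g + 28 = (g - 7)*(g - 4)*(g + 1)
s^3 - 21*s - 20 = (s - 5)*(s + 1)*(s + 4)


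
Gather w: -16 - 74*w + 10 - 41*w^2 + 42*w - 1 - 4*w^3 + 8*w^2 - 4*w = -4*w^3 - 33*w^2 - 36*w - 7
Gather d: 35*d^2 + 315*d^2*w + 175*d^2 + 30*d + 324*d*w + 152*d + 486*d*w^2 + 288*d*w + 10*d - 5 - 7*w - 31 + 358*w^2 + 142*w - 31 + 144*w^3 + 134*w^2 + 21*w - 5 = d^2*(315*w + 210) + d*(486*w^2 + 612*w + 192) + 144*w^3 + 492*w^2 + 156*w - 72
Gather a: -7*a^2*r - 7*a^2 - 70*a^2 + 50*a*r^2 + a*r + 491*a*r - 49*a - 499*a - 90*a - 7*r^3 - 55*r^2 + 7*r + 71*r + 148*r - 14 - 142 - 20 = a^2*(-7*r - 77) + a*(50*r^2 + 492*r - 638) - 7*r^3 - 55*r^2 + 226*r - 176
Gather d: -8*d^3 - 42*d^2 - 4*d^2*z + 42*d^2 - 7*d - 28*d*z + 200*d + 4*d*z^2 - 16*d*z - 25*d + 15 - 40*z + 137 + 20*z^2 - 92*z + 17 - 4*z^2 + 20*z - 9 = -8*d^3 - 4*d^2*z + d*(4*z^2 - 44*z + 168) + 16*z^2 - 112*z + 160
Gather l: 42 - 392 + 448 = 98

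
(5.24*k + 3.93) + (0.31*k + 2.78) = 5.55*k + 6.71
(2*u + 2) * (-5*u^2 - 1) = -10*u^3 - 10*u^2 - 2*u - 2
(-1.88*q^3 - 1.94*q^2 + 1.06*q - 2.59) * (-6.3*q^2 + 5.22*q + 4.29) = 11.844*q^5 + 2.4084*q^4 - 24.87*q^3 + 13.5276*q^2 - 8.9724*q - 11.1111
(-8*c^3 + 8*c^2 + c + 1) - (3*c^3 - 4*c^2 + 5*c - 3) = -11*c^3 + 12*c^2 - 4*c + 4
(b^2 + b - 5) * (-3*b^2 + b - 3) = -3*b^4 - 2*b^3 + 13*b^2 - 8*b + 15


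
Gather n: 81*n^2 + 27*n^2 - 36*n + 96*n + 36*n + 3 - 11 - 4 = 108*n^2 + 96*n - 12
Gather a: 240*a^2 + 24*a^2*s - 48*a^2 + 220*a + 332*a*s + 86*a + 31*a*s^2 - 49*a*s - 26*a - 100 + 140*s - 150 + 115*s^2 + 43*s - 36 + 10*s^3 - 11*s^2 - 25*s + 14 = a^2*(24*s + 192) + a*(31*s^2 + 283*s + 280) + 10*s^3 + 104*s^2 + 158*s - 272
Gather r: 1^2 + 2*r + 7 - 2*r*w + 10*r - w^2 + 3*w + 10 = r*(12 - 2*w) - w^2 + 3*w + 18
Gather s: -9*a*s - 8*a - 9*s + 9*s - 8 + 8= -9*a*s - 8*a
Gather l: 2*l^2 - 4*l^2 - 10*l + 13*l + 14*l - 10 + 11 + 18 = -2*l^2 + 17*l + 19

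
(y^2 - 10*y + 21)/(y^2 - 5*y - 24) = (-y^2 + 10*y - 21)/(-y^2 + 5*y + 24)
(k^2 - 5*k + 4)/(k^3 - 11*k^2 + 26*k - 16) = (k - 4)/(k^2 - 10*k + 16)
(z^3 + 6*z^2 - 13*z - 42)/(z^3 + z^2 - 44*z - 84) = (z^2 + 4*z - 21)/(z^2 - z - 42)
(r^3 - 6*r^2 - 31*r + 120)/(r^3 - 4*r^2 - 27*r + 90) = (r - 8)/(r - 6)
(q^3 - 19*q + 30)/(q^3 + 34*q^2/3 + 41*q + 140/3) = 3*(q^2 - 5*q + 6)/(3*q^2 + 19*q + 28)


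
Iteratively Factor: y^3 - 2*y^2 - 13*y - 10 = (y + 2)*(y^2 - 4*y - 5) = (y - 5)*(y + 2)*(y + 1)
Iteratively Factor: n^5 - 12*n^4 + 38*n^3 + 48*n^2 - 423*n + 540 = (n + 3)*(n^4 - 15*n^3 + 83*n^2 - 201*n + 180) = (n - 3)*(n + 3)*(n^3 - 12*n^2 + 47*n - 60) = (n - 5)*(n - 3)*(n + 3)*(n^2 - 7*n + 12) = (n - 5)*(n - 4)*(n - 3)*(n + 3)*(n - 3)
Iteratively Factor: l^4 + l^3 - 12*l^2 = (l)*(l^3 + l^2 - 12*l) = l^2*(l^2 + l - 12) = l^2*(l + 4)*(l - 3)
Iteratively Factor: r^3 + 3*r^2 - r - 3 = (r - 1)*(r^2 + 4*r + 3) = (r - 1)*(r + 1)*(r + 3)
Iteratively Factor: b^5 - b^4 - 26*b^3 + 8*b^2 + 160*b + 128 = (b - 4)*(b^4 + 3*b^3 - 14*b^2 - 48*b - 32) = (b - 4)*(b + 4)*(b^3 - b^2 - 10*b - 8) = (b - 4)*(b + 1)*(b + 4)*(b^2 - 2*b - 8) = (b - 4)*(b + 1)*(b + 2)*(b + 4)*(b - 4)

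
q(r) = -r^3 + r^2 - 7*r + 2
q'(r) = -3*r^2 + 2*r - 7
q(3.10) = -39.88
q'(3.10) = -29.63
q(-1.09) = 12.11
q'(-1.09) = -12.74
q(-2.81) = 51.75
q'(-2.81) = -36.31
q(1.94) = -15.12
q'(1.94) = -14.41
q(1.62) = -10.97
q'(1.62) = -11.63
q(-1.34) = 15.58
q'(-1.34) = -15.07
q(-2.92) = 55.86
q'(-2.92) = -38.42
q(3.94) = -71.22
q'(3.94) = -45.69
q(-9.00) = 875.00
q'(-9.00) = -268.00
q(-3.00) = 59.00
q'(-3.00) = -40.00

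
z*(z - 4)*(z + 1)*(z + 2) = z^4 - z^3 - 10*z^2 - 8*z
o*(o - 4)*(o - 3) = o^3 - 7*o^2 + 12*o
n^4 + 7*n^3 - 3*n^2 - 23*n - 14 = (n - 2)*(n + 1)^2*(n + 7)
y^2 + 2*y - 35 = (y - 5)*(y + 7)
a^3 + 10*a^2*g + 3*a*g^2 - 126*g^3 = (a - 3*g)*(a + 6*g)*(a + 7*g)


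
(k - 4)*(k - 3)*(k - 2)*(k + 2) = k^4 - 7*k^3 + 8*k^2 + 28*k - 48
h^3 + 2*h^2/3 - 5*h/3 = h*(h - 1)*(h + 5/3)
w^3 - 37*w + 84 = (w - 4)*(w - 3)*(w + 7)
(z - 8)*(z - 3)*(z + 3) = z^3 - 8*z^2 - 9*z + 72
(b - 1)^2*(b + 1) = b^3 - b^2 - b + 1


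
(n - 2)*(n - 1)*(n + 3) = n^3 - 7*n + 6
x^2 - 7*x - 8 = (x - 8)*(x + 1)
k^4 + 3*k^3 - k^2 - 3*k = k*(k - 1)*(k + 1)*(k + 3)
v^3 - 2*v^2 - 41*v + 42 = (v - 7)*(v - 1)*(v + 6)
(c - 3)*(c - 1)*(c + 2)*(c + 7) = c^4 + 5*c^3 - 19*c^2 - 29*c + 42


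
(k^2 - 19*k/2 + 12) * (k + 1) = k^3 - 17*k^2/2 + 5*k/2 + 12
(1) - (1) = 0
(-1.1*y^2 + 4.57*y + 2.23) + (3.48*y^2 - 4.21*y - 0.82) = 2.38*y^2 + 0.36*y + 1.41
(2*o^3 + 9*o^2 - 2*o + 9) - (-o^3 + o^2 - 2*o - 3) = 3*o^3 + 8*o^2 + 12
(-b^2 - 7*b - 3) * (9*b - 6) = -9*b^3 - 57*b^2 + 15*b + 18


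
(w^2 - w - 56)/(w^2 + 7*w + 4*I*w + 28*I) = (w - 8)/(w + 4*I)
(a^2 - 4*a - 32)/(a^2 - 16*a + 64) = (a + 4)/(a - 8)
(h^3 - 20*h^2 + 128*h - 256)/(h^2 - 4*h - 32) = (h^2 - 12*h + 32)/(h + 4)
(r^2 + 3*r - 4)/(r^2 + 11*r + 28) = (r - 1)/(r + 7)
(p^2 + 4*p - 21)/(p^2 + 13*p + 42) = (p - 3)/(p + 6)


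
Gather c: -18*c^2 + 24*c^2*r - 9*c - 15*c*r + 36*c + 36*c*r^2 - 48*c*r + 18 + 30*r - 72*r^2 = c^2*(24*r - 18) + c*(36*r^2 - 63*r + 27) - 72*r^2 + 30*r + 18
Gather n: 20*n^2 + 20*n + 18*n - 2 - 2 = 20*n^2 + 38*n - 4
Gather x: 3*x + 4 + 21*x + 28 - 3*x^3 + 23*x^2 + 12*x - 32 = -3*x^3 + 23*x^2 + 36*x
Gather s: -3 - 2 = -5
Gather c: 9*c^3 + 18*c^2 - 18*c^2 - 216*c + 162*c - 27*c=9*c^3 - 81*c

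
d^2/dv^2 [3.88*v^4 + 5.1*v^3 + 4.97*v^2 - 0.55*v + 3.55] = 46.56*v^2 + 30.6*v + 9.94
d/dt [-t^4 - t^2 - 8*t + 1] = -4*t^3 - 2*t - 8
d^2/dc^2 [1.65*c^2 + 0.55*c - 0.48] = 3.30000000000000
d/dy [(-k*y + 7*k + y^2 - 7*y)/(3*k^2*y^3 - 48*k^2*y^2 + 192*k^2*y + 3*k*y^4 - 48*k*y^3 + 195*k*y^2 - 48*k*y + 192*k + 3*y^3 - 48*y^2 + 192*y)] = ((-k + 2*y - 7)*(k^2*y^3 - 16*k^2*y^2 + 64*k^2*y + k*y^4 - 16*k*y^3 + 65*k*y^2 - 16*k*y + 64*k + y^3 - 16*y^2 + 64*y) + (k*y - 7*k - y^2 + 7*y)*(3*k^2*y^2 - 32*k^2*y + 64*k^2 + 4*k*y^3 - 48*k*y^2 + 130*k*y - 16*k + 3*y^2 - 32*y + 64))/(3*(k^2*y^3 - 16*k^2*y^2 + 64*k^2*y + k*y^4 - 16*k*y^3 + 65*k*y^2 - 16*k*y + 64*k + y^3 - 16*y^2 + 64*y)^2)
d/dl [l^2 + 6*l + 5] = 2*l + 6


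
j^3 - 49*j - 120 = (j - 8)*(j + 3)*(j + 5)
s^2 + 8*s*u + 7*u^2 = (s + u)*(s + 7*u)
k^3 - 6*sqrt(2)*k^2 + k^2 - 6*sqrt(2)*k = k*(k + 1)*(k - 6*sqrt(2))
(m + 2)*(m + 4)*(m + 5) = m^3 + 11*m^2 + 38*m + 40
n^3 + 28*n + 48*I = (n - 6*I)*(n + 2*I)*(n + 4*I)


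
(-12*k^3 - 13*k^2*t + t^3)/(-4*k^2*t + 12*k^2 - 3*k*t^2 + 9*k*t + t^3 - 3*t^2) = (3*k + t)/(t - 3)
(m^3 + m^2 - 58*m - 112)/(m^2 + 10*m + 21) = (m^2 - 6*m - 16)/(m + 3)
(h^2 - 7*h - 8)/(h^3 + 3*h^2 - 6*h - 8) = (h - 8)/(h^2 + 2*h - 8)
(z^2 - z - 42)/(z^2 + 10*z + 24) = (z - 7)/(z + 4)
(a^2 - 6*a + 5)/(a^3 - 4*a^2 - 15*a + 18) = (a - 5)/(a^2 - 3*a - 18)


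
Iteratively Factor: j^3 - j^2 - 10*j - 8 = (j + 1)*(j^2 - 2*j - 8) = (j - 4)*(j + 1)*(j + 2)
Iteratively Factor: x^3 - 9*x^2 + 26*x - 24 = (x - 2)*(x^2 - 7*x + 12) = (x - 4)*(x - 2)*(x - 3)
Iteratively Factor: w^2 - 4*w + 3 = (w - 3)*(w - 1)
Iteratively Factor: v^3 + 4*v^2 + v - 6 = (v + 2)*(v^2 + 2*v - 3) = (v + 2)*(v + 3)*(v - 1)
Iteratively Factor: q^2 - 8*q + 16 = (q - 4)*(q - 4)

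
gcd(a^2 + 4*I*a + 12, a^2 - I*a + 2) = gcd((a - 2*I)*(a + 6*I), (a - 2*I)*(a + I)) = a - 2*I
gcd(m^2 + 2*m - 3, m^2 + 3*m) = m + 3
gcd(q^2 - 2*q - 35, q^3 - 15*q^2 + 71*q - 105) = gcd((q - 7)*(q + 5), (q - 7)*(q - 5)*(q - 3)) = q - 7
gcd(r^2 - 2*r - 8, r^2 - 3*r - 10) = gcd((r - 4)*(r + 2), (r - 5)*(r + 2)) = r + 2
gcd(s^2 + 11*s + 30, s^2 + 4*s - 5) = s + 5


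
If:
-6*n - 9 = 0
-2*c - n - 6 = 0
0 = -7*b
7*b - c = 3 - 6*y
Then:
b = 0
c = -9/4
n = -3/2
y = 1/8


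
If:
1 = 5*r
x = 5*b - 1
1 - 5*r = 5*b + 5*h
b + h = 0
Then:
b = x/5 + 1/5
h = -x/5 - 1/5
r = 1/5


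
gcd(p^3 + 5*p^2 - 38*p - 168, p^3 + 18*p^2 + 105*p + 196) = p^2 + 11*p + 28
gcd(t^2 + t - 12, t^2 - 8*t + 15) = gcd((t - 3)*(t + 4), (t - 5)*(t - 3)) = t - 3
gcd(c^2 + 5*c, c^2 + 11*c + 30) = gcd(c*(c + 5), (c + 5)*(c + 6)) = c + 5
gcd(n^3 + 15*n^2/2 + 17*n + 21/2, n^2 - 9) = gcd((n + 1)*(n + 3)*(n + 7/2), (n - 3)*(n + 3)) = n + 3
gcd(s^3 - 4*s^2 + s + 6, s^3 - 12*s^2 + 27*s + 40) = s + 1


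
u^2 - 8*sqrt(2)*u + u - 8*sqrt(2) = (u + 1)*(u - 8*sqrt(2))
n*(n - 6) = n^2 - 6*n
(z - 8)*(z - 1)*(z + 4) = z^3 - 5*z^2 - 28*z + 32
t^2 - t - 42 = (t - 7)*(t + 6)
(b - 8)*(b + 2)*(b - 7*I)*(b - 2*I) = b^4 - 6*b^3 - 9*I*b^3 - 30*b^2 + 54*I*b^2 + 84*b + 144*I*b + 224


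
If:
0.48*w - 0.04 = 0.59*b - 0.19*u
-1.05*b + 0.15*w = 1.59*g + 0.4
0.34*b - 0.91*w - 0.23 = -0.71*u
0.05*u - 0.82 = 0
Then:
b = 22.15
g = -12.92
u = 16.40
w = 20.82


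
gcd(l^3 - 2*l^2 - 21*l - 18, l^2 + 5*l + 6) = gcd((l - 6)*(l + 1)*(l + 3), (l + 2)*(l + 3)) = l + 3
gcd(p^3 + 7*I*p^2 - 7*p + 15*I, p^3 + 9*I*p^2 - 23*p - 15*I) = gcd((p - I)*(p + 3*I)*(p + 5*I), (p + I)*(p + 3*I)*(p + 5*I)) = p^2 + 8*I*p - 15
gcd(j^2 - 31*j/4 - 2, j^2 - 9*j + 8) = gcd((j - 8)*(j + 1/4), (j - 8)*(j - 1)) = j - 8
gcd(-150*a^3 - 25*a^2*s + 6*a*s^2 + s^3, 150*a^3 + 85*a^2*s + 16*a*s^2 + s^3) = 30*a^2 + 11*a*s + s^2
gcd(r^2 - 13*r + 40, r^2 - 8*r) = r - 8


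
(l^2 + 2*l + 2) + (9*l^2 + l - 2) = 10*l^2 + 3*l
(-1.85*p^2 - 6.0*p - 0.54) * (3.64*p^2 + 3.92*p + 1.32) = -6.734*p^4 - 29.092*p^3 - 27.9276*p^2 - 10.0368*p - 0.7128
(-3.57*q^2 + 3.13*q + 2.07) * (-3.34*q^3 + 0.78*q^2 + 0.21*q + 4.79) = 11.9238*q^5 - 13.2388*q^4 - 5.2221*q^3 - 14.8284*q^2 + 15.4274*q + 9.9153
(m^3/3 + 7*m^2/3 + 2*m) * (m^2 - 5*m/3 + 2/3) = m^5/3 + 16*m^4/9 - 5*m^3/3 - 16*m^2/9 + 4*m/3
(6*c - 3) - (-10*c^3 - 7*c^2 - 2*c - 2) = 10*c^3 + 7*c^2 + 8*c - 1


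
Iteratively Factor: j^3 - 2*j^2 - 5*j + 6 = (j - 1)*(j^2 - j - 6) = (j - 3)*(j - 1)*(j + 2)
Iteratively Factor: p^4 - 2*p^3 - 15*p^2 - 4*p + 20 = (p - 5)*(p^3 + 3*p^2 - 4) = (p - 5)*(p - 1)*(p^2 + 4*p + 4) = (p - 5)*(p - 1)*(p + 2)*(p + 2)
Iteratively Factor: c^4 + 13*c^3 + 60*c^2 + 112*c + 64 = (c + 4)*(c^3 + 9*c^2 + 24*c + 16) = (c + 1)*(c + 4)*(c^2 + 8*c + 16) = (c + 1)*(c + 4)^2*(c + 4)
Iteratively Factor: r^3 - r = (r)*(r^2 - 1) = r*(r + 1)*(r - 1)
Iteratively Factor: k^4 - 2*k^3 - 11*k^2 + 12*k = (k - 1)*(k^3 - k^2 - 12*k) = k*(k - 1)*(k^2 - k - 12) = k*(k - 1)*(k + 3)*(k - 4)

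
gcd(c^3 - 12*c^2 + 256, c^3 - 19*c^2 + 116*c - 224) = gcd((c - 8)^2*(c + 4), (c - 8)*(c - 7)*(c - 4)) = c - 8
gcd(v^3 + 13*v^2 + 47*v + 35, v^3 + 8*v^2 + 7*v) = v^2 + 8*v + 7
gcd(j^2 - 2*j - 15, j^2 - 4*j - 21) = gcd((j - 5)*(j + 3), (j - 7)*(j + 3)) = j + 3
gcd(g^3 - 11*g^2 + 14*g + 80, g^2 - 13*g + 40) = g^2 - 13*g + 40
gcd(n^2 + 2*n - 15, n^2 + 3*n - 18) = n - 3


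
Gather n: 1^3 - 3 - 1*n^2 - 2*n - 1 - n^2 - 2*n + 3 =-2*n^2 - 4*n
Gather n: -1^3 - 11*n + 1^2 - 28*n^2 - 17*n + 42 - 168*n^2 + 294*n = -196*n^2 + 266*n + 42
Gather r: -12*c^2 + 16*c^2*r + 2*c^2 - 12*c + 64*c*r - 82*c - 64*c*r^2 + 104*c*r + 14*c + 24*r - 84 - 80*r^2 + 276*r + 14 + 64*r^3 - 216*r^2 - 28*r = -10*c^2 - 80*c + 64*r^3 + r^2*(-64*c - 296) + r*(16*c^2 + 168*c + 272) - 70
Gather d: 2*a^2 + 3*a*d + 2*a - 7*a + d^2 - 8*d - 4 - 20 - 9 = 2*a^2 - 5*a + d^2 + d*(3*a - 8) - 33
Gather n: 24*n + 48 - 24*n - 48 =0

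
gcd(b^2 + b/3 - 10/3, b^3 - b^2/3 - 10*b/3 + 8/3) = b + 2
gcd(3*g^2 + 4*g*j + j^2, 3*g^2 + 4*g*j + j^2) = 3*g^2 + 4*g*j + j^2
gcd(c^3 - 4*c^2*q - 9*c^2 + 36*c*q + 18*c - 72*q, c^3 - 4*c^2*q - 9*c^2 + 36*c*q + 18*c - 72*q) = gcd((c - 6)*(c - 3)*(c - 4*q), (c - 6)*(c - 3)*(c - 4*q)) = -c^3 + 4*c^2*q + 9*c^2 - 36*c*q - 18*c + 72*q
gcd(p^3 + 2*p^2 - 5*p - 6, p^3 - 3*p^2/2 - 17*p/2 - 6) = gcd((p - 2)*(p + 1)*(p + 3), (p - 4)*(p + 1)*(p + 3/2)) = p + 1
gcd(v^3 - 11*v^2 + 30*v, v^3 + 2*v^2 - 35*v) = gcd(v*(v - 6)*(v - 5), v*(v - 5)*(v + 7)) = v^2 - 5*v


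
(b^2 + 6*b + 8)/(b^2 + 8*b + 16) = (b + 2)/(b + 4)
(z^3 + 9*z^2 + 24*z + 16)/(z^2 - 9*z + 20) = (z^3 + 9*z^2 + 24*z + 16)/(z^2 - 9*z + 20)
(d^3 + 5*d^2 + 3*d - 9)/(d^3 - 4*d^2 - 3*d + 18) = (d^3 + 5*d^2 + 3*d - 9)/(d^3 - 4*d^2 - 3*d + 18)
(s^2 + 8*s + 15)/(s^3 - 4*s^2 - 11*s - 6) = (s^2 + 8*s + 15)/(s^3 - 4*s^2 - 11*s - 6)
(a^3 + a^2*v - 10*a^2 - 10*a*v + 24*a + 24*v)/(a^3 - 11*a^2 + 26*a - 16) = (a^3 + a^2*v - 10*a^2 - 10*a*v + 24*a + 24*v)/(a^3 - 11*a^2 + 26*a - 16)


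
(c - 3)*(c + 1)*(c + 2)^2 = c^4 + 2*c^3 - 7*c^2 - 20*c - 12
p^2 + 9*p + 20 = (p + 4)*(p + 5)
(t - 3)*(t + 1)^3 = t^4 - 6*t^2 - 8*t - 3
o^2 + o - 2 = (o - 1)*(o + 2)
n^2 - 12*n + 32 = (n - 8)*(n - 4)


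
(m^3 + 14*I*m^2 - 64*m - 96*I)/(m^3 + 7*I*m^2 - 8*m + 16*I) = (m + 6*I)/(m - I)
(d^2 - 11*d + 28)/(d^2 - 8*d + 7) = (d - 4)/(d - 1)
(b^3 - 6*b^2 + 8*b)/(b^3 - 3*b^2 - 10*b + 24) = b/(b + 3)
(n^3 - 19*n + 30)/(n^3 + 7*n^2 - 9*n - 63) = (n^2 + 3*n - 10)/(n^2 + 10*n + 21)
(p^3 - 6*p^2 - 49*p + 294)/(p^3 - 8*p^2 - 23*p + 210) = (p + 7)/(p + 5)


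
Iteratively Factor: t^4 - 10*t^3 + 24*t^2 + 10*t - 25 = (t - 1)*(t^3 - 9*t^2 + 15*t + 25) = (t - 5)*(t - 1)*(t^2 - 4*t - 5) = (t - 5)*(t - 1)*(t + 1)*(t - 5)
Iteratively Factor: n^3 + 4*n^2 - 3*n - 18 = (n + 3)*(n^2 + n - 6) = (n - 2)*(n + 3)*(n + 3)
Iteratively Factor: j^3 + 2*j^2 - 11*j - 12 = (j + 1)*(j^2 + j - 12) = (j - 3)*(j + 1)*(j + 4)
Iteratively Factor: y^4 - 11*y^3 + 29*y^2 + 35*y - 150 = (y - 3)*(y^3 - 8*y^2 + 5*y + 50) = (y - 5)*(y - 3)*(y^2 - 3*y - 10) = (y - 5)^2*(y - 3)*(y + 2)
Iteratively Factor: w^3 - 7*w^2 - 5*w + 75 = (w + 3)*(w^2 - 10*w + 25) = (w - 5)*(w + 3)*(w - 5)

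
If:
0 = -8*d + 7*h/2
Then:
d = 7*h/16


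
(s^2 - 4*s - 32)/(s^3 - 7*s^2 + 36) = (s^2 - 4*s - 32)/(s^3 - 7*s^2 + 36)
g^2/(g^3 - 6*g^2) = 1/(g - 6)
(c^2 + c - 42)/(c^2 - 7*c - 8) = (-c^2 - c + 42)/(-c^2 + 7*c + 8)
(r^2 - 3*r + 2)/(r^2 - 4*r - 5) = (-r^2 + 3*r - 2)/(-r^2 + 4*r + 5)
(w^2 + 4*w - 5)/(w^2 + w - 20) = (w - 1)/(w - 4)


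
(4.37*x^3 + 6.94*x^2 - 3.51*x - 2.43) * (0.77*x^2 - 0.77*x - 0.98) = 3.3649*x^5 + 1.9789*x^4 - 12.3291*x^3 - 5.9696*x^2 + 5.3109*x + 2.3814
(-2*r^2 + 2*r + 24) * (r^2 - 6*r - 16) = -2*r^4 + 14*r^3 + 44*r^2 - 176*r - 384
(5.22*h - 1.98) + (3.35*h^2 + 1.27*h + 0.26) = 3.35*h^2 + 6.49*h - 1.72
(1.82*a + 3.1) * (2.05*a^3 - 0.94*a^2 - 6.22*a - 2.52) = 3.731*a^4 + 4.6442*a^3 - 14.2344*a^2 - 23.8684*a - 7.812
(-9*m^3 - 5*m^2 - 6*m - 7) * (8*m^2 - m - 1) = -72*m^5 - 31*m^4 - 34*m^3 - 45*m^2 + 13*m + 7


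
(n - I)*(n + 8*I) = n^2 + 7*I*n + 8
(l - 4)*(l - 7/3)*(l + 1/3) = l^3 - 6*l^2 + 65*l/9 + 28/9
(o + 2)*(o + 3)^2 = o^3 + 8*o^2 + 21*o + 18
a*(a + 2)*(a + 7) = a^3 + 9*a^2 + 14*a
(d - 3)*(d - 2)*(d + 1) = d^3 - 4*d^2 + d + 6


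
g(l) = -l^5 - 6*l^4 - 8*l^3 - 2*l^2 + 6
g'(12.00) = -148656.00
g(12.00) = -387354.00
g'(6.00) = -12552.00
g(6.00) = -17346.00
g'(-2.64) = 42.01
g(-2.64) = -23.95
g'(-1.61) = 10.79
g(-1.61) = 4.71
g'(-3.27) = 23.94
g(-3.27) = -47.80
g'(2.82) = -1056.56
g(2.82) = -747.09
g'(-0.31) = -0.40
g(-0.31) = 5.99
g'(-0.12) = 0.17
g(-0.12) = 5.98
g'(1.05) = -64.52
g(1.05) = -14.04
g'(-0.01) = 0.04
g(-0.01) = 6.00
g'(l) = -5*l^4 - 24*l^3 - 24*l^2 - 4*l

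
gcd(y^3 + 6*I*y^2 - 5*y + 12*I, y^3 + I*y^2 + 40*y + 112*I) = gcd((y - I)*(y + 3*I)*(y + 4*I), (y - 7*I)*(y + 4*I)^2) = y + 4*I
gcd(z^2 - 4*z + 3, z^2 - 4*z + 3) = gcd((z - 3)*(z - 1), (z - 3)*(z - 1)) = z^2 - 4*z + 3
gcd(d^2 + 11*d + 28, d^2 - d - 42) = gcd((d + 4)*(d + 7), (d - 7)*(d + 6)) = 1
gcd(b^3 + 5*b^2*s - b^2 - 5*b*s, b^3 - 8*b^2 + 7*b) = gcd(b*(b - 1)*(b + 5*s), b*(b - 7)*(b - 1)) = b^2 - b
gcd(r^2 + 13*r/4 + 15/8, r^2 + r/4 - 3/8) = r + 3/4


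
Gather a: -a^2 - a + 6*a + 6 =-a^2 + 5*a + 6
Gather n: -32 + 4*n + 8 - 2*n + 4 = 2*n - 20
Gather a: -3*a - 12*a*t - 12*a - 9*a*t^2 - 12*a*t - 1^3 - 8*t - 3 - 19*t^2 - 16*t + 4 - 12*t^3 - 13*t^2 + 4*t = a*(-9*t^2 - 24*t - 15) - 12*t^3 - 32*t^2 - 20*t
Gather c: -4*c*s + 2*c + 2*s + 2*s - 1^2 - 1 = c*(2 - 4*s) + 4*s - 2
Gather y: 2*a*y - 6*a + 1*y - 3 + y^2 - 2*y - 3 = -6*a + y^2 + y*(2*a - 1) - 6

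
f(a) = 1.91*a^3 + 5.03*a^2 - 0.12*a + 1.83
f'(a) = 5.73*a^2 + 10.06*a - 0.12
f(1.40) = 16.76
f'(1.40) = 25.19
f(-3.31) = -11.93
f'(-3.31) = 29.36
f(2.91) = 91.14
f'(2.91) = 77.68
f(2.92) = 91.92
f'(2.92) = 78.11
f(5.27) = 420.45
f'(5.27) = 212.03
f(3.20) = 115.54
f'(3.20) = 90.75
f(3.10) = 106.70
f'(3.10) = 86.13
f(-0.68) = 3.64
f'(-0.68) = -4.31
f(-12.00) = -2572.89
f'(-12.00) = 704.28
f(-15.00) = -5310.87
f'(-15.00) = 1138.23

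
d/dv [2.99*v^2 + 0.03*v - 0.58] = 5.98*v + 0.03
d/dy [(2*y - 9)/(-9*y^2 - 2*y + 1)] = 2*(9*y^2 - 81*y - 8)/(81*y^4 + 36*y^3 - 14*y^2 - 4*y + 1)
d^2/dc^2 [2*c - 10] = 0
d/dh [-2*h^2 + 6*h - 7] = 6 - 4*h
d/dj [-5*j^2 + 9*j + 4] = 9 - 10*j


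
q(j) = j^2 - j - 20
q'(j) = 2*j - 1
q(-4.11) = 1.00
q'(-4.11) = -9.22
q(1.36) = -19.51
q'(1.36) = 1.72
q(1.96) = -18.12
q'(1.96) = 2.92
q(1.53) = -19.19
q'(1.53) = 2.06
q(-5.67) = 17.82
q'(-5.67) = -12.34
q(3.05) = -13.75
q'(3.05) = 5.10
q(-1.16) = -17.49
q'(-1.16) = -3.32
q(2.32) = -16.94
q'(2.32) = 3.64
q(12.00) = 112.00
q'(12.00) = 23.00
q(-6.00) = 22.00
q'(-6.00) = -13.00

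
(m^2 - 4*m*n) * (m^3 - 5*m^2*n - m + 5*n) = m^5 - 9*m^4*n + 20*m^3*n^2 - m^3 + 9*m^2*n - 20*m*n^2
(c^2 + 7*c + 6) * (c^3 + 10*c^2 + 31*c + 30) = c^5 + 17*c^4 + 107*c^3 + 307*c^2 + 396*c + 180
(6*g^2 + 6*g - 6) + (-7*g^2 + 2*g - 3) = -g^2 + 8*g - 9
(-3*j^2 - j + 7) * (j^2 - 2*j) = -3*j^4 + 5*j^3 + 9*j^2 - 14*j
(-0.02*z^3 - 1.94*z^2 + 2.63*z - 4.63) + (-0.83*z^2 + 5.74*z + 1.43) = -0.02*z^3 - 2.77*z^2 + 8.37*z - 3.2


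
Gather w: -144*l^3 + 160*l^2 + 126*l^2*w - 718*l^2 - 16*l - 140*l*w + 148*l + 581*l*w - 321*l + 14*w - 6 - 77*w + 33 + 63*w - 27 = -144*l^3 - 558*l^2 - 189*l + w*(126*l^2 + 441*l)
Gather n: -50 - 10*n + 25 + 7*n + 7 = -3*n - 18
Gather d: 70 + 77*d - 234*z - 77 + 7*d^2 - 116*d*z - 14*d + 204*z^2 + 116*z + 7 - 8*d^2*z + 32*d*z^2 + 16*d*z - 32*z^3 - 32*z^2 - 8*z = d^2*(7 - 8*z) + d*(32*z^2 - 100*z + 63) - 32*z^3 + 172*z^2 - 126*z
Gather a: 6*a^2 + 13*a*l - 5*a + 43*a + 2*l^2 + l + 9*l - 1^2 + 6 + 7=6*a^2 + a*(13*l + 38) + 2*l^2 + 10*l + 12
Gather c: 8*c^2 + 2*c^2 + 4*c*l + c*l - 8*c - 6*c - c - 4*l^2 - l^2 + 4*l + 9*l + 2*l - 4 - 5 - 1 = 10*c^2 + c*(5*l - 15) - 5*l^2 + 15*l - 10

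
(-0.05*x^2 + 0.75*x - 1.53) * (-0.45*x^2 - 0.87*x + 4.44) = 0.0225*x^4 - 0.294*x^3 - 0.186*x^2 + 4.6611*x - 6.7932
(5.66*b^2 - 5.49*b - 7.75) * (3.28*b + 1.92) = 18.5648*b^3 - 7.14*b^2 - 35.9608*b - 14.88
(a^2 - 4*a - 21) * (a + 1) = a^3 - 3*a^2 - 25*a - 21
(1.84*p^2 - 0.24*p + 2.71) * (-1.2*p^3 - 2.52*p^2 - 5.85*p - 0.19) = -2.208*p^5 - 4.3488*p^4 - 13.4112*p^3 - 5.7748*p^2 - 15.8079*p - 0.5149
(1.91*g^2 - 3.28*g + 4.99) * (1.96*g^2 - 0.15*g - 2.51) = 3.7436*g^4 - 6.7153*g^3 + 5.4783*g^2 + 7.4843*g - 12.5249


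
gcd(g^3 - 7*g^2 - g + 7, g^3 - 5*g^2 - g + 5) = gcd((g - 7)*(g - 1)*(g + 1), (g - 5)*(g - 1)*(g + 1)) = g^2 - 1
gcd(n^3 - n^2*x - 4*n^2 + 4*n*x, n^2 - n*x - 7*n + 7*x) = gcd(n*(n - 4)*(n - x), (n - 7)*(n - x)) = -n + x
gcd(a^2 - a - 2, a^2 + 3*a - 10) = a - 2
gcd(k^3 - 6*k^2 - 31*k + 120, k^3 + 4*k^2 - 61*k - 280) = k^2 - 3*k - 40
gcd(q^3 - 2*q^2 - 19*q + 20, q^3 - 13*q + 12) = q^2 + 3*q - 4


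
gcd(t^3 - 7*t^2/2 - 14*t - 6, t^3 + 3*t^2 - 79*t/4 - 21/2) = t + 1/2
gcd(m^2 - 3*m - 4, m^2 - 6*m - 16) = 1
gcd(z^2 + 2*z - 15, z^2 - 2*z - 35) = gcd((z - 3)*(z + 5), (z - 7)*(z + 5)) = z + 5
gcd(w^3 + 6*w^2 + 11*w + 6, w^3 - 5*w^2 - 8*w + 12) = w + 2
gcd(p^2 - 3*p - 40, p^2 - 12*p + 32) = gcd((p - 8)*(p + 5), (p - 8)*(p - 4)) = p - 8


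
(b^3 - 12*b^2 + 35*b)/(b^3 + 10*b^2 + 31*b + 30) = b*(b^2 - 12*b + 35)/(b^3 + 10*b^2 + 31*b + 30)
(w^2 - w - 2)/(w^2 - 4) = (w + 1)/(w + 2)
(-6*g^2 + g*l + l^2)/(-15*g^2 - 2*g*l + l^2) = (2*g - l)/(5*g - l)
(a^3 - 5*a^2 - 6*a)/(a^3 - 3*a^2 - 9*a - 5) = a*(a - 6)/(a^2 - 4*a - 5)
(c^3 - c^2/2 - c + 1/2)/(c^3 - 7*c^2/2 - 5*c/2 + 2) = (c - 1)/(c - 4)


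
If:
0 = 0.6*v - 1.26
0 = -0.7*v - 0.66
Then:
No Solution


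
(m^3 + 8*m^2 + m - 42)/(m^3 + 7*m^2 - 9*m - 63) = (m - 2)/(m - 3)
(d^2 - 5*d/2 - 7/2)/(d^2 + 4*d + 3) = (d - 7/2)/(d + 3)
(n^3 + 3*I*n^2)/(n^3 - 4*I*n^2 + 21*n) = n/(n - 7*I)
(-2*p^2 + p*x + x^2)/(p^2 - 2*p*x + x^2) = (2*p + x)/(-p + x)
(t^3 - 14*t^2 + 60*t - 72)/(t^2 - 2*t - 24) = (t^2 - 8*t + 12)/(t + 4)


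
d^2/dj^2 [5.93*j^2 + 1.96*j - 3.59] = 11.8600000000000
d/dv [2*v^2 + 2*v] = 4*v + 2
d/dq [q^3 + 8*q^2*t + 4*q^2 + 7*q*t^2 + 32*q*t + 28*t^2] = 3*q^2 + 16*q*t + 8*q + 7*t^2 + 32*t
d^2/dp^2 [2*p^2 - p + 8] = 4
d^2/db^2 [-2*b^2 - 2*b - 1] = -4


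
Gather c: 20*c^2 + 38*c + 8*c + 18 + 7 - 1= 20*c^2 + 46*c + 24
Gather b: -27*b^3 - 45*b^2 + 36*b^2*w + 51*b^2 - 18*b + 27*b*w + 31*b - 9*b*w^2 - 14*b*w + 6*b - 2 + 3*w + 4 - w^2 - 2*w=-27*b^3 + b^2*(36*w + 6) + b*(-9*w^2 + 13*w + 19) - w^2 + w + 2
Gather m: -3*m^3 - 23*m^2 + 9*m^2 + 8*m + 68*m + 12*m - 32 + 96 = -3*m^3 - 14*m^2 + 88*m + 64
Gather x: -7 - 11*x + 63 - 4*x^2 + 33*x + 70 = -4*x^2 + 22*x + 126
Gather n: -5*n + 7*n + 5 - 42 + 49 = 2*n + 12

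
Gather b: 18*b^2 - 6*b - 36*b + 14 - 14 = 18*b^2 - 42*b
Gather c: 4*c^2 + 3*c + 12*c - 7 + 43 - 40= 4*c^2 + 15*c - 4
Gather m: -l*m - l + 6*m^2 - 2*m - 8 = -l + 6*m^2 + m*(-l - 2) - 8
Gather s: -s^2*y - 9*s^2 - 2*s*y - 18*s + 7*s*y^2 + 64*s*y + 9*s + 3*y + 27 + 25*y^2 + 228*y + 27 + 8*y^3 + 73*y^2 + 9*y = s^2*(-y - 9) + s*(7*y^2 + 62*y - 9) + 8*y^3 + 98*y^2 + 240*y + 54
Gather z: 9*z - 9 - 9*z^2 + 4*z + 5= -9*z^2 + 13*z - 4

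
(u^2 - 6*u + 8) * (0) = 0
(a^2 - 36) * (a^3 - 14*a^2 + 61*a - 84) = a^5 - 14*a^4 + 25*a^3 + 420*a^2 - 2196*a + 3024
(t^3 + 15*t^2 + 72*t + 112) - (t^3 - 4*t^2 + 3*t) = 19*t^2 + 69*t + 112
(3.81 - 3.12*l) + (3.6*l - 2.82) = 0.48*l + 0.99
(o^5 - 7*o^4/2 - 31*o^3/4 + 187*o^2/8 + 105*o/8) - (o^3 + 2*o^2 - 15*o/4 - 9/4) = o^5 - 7*o^4/2 - 35*o^3/4 + 171*o^2/8 + 135*o/8 + 9/4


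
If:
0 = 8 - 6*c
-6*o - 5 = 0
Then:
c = 4/3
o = -5/6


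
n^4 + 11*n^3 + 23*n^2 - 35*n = n*(n - 1)*(n + 5)*(n + 7)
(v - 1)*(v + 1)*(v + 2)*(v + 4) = v^4 + 6*v^3 + 7*v^2 - 6*v - 8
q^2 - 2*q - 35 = (q - 7)*(q + 5)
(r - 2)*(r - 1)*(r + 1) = r^3 - 2*r^2 - r + 2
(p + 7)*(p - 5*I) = p^2 + 7*p - 5*I*p - 35*I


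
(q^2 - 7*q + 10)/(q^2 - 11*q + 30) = (q - 2)/(q - 6)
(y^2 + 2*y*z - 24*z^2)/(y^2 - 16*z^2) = (y + 6*z)/(y + 4*z)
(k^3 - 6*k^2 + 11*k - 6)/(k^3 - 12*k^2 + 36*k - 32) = (k^2 - 4*k + 3)/(k^2 - 10*k + 16)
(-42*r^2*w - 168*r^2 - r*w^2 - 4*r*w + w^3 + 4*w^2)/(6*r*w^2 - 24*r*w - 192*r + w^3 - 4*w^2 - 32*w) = (-7*r + w)/(w - 8)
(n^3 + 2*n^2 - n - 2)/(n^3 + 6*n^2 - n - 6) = (n + 2)/(n + 6)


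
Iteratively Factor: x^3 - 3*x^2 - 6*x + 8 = (x + 2)*(x^2 - 5*x + 4) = (x - 4)*(x + 2)*(x - 1)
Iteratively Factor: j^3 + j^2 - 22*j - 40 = (j - 5)*(j^2 + 6*j + 8) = (j - 5)*(j + 4)*(j + 2)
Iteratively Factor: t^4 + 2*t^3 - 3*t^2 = (t)*(t^3 + 2*t^2 - 3*t) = t^2*(t^2 + 2*t - 3) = t^2*(t - 1)*(t + 3)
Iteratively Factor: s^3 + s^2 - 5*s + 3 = (s + 3)*(s^2 - 2*s + 1) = (s - 1)*(s + 3)*(s - 1)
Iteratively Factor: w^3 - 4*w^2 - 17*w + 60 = (w + 4)*(w^2 - 8*w + 15) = (w - 3)*(w + 4)*(w - 5)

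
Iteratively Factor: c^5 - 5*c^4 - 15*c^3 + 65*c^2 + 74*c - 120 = (c - 1)*(c^4 - 4*c^3 - 19*c^2 + 46*c + 120) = (c - 1)*(c + 3)*(c^3 - 7*c^2 + 2*c + 40) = (c - 4)*(c - 1)*(c + 3)*(c^2 - 3*c - 10) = (c - 5)*(c - 4)*(c - 1)*(c + 3)*(c + 2)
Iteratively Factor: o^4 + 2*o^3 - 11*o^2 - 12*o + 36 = (o - 2)*(o^3 + 4*o^2 - 3*o - 18) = (o - 2)*(o + 3)*(o^2 + o - 6) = (o - 2)^2*(o + 3)*(o + 3)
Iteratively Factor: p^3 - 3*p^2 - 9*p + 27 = (p + 3)*(p^2 - 6*p + 9) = (p - 3)*(p + 3)*(p - 3)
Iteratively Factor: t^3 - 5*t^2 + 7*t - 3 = (t - 1)*(t^2 - 4*t + 3) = (t - 3)*(t - 1)*(t - 1)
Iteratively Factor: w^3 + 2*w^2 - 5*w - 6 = (w - 2)*(w^2 + 4*w + 3) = (w - 2)*(w + 1)*(w + 3)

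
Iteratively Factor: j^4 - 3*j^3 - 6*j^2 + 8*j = (j - 1)*(j^3 - 2*j^2 - 8*j) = j*(j - 1)*(j^2 - 2*j - 8) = j*(j - 4)*(j - 1)*(j + 2)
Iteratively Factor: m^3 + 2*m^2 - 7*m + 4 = (m + 4)*(m^2 - 2*m + 1) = (m - 1)*(m + 4)*(m - 1)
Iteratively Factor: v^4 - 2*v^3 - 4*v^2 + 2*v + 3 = (v + 1)*(v^3 - 3*v^2 - v + 3) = (v + 1)^2*(v^2 - 4*v + 3) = (v - 1)*(v + 1)^2*(v - 3)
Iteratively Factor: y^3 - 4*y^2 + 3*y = (y - 3)*(y^2 - y) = y*(y - 3)*(y - 1)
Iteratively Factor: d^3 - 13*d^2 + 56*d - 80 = (d - 4)*(d^2 - 9*d + 20) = (d - 4)^2*(d - 5)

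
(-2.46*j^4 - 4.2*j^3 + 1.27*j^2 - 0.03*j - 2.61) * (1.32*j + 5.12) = -3.2472*j^5 - 18.1392*j^4 - 19.8276*j^3 + 6.4628*j^2 - 3.5988*j - 13.3632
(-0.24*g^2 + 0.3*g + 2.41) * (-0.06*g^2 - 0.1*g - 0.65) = 0.0144*g^4 + 0.006*g^3 - 0.0186*g^2 - 0.436*g - 1.5665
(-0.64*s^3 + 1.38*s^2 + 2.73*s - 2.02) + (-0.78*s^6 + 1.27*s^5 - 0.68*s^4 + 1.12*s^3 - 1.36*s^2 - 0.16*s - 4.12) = -0.78*s^6 + 1.27*s^5 - 0.68*s^4 + 0.48*s^3 + 0.0199999999999998*s^2 + 2.57*s - 6.14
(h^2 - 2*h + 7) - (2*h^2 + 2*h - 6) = -h^2 - 4*h + 13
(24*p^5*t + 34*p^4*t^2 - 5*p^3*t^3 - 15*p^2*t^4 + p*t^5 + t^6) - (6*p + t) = 24*p^5*t + 34*p^4*t^2 - 5*p^3*t^3 - 15*p^2*t^4 + p*t^5 - 6*p + t^6 - t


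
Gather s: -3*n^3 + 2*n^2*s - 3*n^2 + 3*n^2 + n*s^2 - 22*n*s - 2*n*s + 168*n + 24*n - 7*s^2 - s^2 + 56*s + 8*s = -3*n^3 + 192*n + s^2*(n - 8) + s*(2*n^2 - 24*n + 64)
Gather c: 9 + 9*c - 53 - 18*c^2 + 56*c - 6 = -18*c^2 + 65*c - 50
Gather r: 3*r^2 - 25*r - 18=3*r^2 - 25*r - 18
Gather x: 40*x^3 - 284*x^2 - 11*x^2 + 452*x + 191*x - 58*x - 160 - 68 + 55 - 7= 40*x^3 - 295*x^2 + 585*x - 180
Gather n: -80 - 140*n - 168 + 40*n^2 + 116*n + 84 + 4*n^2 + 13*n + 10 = 44*n^2 - 11*n - 154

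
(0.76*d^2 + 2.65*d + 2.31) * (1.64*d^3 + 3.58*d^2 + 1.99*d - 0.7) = 1.2464*d^5 + 7.0668*d^4 + 14.7878*d^3 + 13.0113*d^2 + 2.7419*d - 1.617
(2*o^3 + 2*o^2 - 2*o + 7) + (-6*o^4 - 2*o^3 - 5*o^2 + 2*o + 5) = -6*o^4 - 3*o^2 + 12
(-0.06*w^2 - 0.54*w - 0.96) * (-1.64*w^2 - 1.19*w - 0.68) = 0.0984*w^4 + 0.957*w^3 + 2.2578*w^2 + 1.5096*w + 0.6528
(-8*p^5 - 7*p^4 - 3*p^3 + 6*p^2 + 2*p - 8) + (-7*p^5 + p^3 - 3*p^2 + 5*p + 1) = -15*p^5 - 7*p^4 - 2*p^3 + 3*p^2 + 7*p - 7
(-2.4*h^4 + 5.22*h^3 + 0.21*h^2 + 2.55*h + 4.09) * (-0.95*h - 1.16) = 2.28*h^5 - 2.175*h^4 - 6.2547*h^3 - 2.6661*h^2 - 6.8435*h - 4.7444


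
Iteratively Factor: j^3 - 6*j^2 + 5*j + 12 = (j - 4)*(j^2 - 2*j - 3) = (j - 4)*(j + 1)*(j - 3)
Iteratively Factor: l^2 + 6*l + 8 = (l + 2)*(l + 4)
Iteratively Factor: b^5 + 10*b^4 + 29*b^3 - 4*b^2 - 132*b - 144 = (b + 4)*(b^4 + 6*b^3 + 5*b^2 - 24*b - 36) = (b + 3)*(b + 4)*(b^3 + 3*b^2 - 4*b - 12) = (b - 2)*(b + 3)*(b + 4)*(b^2 + 5*b + 6) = (b - 2)*(b + 2)*(b + 3)*(b + 4)*(b + 3)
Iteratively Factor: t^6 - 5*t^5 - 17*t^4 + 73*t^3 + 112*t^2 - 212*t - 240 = (t + 2)*(t^5 - 7*t^4 - 3*t^3 + 79*t^2 - 46*t - 120) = (t - 4)*(t + 2)*(t^4 - 3*t^3 - 15*t^2 + 19*t + 30) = (t - 4)*(t + 2)*(t + 3)*(t^3 - 6*t^2 + 3*t + 10) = (t - 5)*(t - 4)*(t + 2)*(t + 3)*(t^2 - t - 2) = (t - 5)*(t - 4)*(t - 2)*(t + 2)*(t + 3)*(t + 1)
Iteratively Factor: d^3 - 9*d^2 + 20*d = (d - 4)*(d^2 - 5*d) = (d - 5)*(d - 4)*(d)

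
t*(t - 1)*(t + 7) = t^3 + 6*t^2 - 7*t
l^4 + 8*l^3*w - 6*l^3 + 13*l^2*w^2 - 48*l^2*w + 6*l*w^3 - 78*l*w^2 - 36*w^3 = (l - 6)*(l + w)^2*(l + 6*w)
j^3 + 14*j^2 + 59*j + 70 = (j + 2)*(j + 5)*(j + 7)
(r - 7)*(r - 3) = r^2 - 10*r + 21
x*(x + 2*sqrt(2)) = x^2 + 2*sqrt(2)*x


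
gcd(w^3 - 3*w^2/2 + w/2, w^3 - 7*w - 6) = 1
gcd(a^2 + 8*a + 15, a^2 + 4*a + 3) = a + 3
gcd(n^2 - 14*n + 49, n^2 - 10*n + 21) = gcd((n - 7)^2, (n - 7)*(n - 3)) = n - 7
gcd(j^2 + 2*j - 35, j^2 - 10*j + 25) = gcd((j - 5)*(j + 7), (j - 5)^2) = j - 5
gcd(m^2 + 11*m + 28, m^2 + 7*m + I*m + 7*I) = m + 7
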